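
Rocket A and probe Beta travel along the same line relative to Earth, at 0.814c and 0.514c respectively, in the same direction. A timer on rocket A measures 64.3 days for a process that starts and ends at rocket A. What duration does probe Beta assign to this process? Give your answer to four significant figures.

75.06 days

Speed of rocket A in probe Beta's frame: u = (v_A − v_B)/(1 − v_A v_B/c²) = (0.814 − 0.514)/(1 − 0.814×0.514) = 0.3/0.581604 = 0.51581; |u| = 0.51581c.
γ for this relative speed: γ = 1/√(1 − 0.26606) = 1.1673.
Rocket A's interval is proper; time dilation gives Δt_B = γΔτ = 1.1673 × 64.3 days = 75.06 days.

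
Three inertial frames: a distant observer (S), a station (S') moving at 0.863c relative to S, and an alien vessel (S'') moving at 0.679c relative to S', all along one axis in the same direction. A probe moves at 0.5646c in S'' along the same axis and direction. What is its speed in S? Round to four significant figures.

0.9922c

Apply u = (u'+v)/(1+u'v) twice. Probe in the station frame: (0.5646+0.679)/(1+0.5646·0.679) = 1.2436/1.3833634 = 0.89897c.
That velocity, transformed to the rest frame of a distant observer: (0.89897+0.863)/(1+0.89897·0.863) = 1.76197/1.77581111 = 0.99221c.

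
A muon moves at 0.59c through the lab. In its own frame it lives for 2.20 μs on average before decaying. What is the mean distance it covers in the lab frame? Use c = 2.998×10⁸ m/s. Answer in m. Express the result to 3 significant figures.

482 m

With β = 0.59, γ = 1/√(1 − 0.59²) = 1/√0.6519 = 1.2385.
Lab-frame lifetime: Δt = γτ = 1.2385 × 2.20 μs = 2.7247 μs.
Distance: d = vΔt = 0.59 × 2.998×10⁸ m/s × 2.7247×10^-6 s = 482 m.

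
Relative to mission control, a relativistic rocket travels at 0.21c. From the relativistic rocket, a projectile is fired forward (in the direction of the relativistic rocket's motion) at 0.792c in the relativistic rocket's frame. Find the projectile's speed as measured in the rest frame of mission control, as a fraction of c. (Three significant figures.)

0.859c

In units of c, u = (u' + v)/(1 + u'v) with u' = 0.792 and v = 0.21.
Numerator: 0.792 + 0.21 = 1.002. Denominator: 1 + (0.792)(0.21) = 1.16632.
u = 1.002/1.16632 = 0.85911, so the speed is 0.859c.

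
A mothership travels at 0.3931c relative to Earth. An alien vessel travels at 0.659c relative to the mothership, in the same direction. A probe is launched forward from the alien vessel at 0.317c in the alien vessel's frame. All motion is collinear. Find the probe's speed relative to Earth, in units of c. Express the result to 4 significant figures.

0.9112c

First combine the probe and alien vessel (S''→S'): u₁ = (0.317 + 0.659)/(1 + 0.317×0.659) = 0.976/1.208903 = 0.80734.
Then combine with the mothership (S'→S): u = (0.80734 + 0.3931)/(1 + 0.80734×0.3931) = 1.20044/1.317365354 = 0.91124.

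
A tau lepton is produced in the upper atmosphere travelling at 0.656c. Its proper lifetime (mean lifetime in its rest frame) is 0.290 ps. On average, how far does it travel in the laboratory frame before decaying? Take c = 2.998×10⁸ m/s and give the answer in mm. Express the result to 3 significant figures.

0.0756 mm

γ = 1/√(1 − β²) = 1/√(1 − 0.430336) = 1/√0.569664 = 1/0.754761 = 1.3249.
Lab-frame lifetime: Δt = γτ = 1.3249 × 0.290 ps = 0.38422 ps.
Distance: d = vΔt = 0.656 × 2.998×10⁸ m/s × 3.8422×10^-13 s = 7.56×10^-5 m = 0.0756 mm.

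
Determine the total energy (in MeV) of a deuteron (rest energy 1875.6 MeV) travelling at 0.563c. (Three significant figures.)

2270 MeV

γ = 1/√(1 − β²) = 1/√(1 − 0.316969) = 1/√0.683031 = 1/0.826457 = 1.21.
Total energy: E = γmc² = 1.21 × 1875.6 MeV = 2270 MeV.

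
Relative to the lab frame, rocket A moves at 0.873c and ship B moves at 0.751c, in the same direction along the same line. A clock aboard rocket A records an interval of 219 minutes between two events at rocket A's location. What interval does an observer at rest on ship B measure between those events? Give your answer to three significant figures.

Transform rocket A's velocity into ship B's frame: (0.873 − 0.751)/(1 − 0.873·0.751) = 0.122/0.344377, so the relative speed is 0.35426c.
γ for this relative speed: γ = 1/√(1 − 0.1255) = 1.0694.
Rocket A's interval is proper; time dilation gives Δt_B = γΔτ = 1.0694 × 219 minutes = 234 minutes.

234 minutes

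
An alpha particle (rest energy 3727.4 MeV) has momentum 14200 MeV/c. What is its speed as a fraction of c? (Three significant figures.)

0.967c

βγ = pc/(mc²) = 14200/3727.4 = 3.8096.
Since γ² = 1 + (βγ)² = 15.5131, γ = √15.5131 = 3.93867, and β = (βγ)/γ = 3.8096/3.93867 = 0.967.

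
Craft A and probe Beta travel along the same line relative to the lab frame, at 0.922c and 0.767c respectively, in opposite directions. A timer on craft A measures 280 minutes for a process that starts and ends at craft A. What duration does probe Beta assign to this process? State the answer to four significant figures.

The velocity of craft A relative to probe Beta is (0.922 + 0.767)c / (1 + 0.922×0.767) = 0.98935c; relative speed 0.98935c.
γ for this relative speed: γ = 1/√(1 − 0.978813) = 6.8701.
Craft A's interval is proper; time dilation gives Δt_B = γΔτ = 6.8701 × 280 minutes = 1924 minutes.

1924 minutes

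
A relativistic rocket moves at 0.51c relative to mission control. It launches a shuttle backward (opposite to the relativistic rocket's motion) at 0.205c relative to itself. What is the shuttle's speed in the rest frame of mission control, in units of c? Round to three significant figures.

In units of c, u = (u' + v)/(1 + u'v) with u' = −0.205 and v = 0.51.
Numerator: −0.205 + 0.51 = 0.305. Denominator: 1 + (−0.205)(0.51) = 0.89545.
u = 0.305/0.89545 = 0.34061, so the speed is 0.341c.

0.341c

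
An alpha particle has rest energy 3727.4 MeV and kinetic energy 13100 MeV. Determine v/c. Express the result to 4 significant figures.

K = (γ−1)mc², so γ = 1 + 13100/3727.4 = 4.5145.
Then v/c = √(1 − γ⁻²) = √(1 − 0.049066) = √0.950934 = 0.9752.

0.9752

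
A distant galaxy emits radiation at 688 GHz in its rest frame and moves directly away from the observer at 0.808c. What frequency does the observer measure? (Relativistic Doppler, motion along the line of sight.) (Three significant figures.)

224 GHz

Relativistic Doppler (source moving away): f_obs = f_src · √((1−β)/(1+β)).
With β = 0.808: factor = √(0.192/1.808) = 0.32588.
f_obs = 688 × 0.32588 = 224 GHz.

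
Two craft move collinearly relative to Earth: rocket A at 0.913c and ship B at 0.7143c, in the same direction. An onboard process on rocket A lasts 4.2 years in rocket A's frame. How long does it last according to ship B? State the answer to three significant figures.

5.12 years

Speed of rocket A in ship B's frame: u = (v_A − v_B)/(1 − v_A v_B/c²) = (0.913 − 0.7143)/(1 − 0.913×0.7143) = 0.1987/0.3478441 = 0.57123; |u| = 0.57123c.
At |u| = 0.57123c, γ = (1 − 0.326304)^(−1/2) = 1.2183.
The clock on rocket A records proper time, so ship B measures Δt = γΔτ = 1.2183 × 4.2 = 5.12 years.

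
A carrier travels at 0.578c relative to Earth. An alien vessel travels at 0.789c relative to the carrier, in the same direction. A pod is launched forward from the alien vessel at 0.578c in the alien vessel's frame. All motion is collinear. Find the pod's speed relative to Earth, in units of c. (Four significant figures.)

0.9833c

First combine the pod and alien vessel (S''→S'): u₁ = (0.578 + 0.789)/(1 + 0.578×0.789) = 1.367/1.456042 = 0.93885.
Then combine with the carrier (S'→S): u = (0.93885 + 0.578)/(1 + 0.93885×0.578) = 1.51685/1.5426553 = 0.98327.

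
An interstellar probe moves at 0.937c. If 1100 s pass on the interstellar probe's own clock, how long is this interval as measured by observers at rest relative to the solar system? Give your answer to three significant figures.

γ = 1/√(1 − β²) = 1/√(1 − 0.877969) = 1/√0.122031 = 1/0.349329 = 2.8626.
Time dilation: Δt = γ·Δτ = 2.8626 × 1100 = 3150 s.

3150 s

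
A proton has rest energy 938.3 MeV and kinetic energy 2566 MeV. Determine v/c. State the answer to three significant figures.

0.963

K = (γ−1)mc², so γ = 1 + 2566/938.3 = 3.7347.
Then v/c = √(1 − γ⁻²) = √(1 − 0.0716949) = √0.9283051 = 0.963.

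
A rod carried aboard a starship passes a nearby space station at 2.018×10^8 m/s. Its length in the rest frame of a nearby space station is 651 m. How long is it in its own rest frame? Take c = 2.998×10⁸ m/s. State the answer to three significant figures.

880 m

β = v/c = (2.018×10^8 m/s)/(2.998×10⁸ m/s) = 0.673115.
γ = 1/√(1 − β²) = 1/√(1 − 0.4530838) = 1/√0.5469162 = 1/0.739538 = 1.3522.
Proper length: L₀ = γ·L = 1.3522 × 651 = 880 m.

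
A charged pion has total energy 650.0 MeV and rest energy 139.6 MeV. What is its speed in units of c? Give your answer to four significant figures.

γ = E/(mc²) = 650.0/139.6 = 4.6562.
β = √(1 − 1/γ²) = √(1 − 0.046125) = √0.953875 = 0.9767.

0.9767c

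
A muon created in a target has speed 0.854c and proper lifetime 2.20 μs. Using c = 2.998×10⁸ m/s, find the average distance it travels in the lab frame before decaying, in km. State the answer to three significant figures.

1.08 km

With β = 0.854, γ = 1/√(1 − 0.854²) = 1/√0.270684 = 1.9221.
Lab-frame lifetime: Δt = γτ = 1.9221 × 2.20 μs = 4.2286 μs.
Distance: d = vΔt = 0.854 × 2.998×10⁸ m/s × 4.2286×10^-6 s = 1080 m = 1.08 km.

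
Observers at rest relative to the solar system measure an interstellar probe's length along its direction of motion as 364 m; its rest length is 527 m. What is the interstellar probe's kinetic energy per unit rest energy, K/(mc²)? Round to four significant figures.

0.4478

From L = L₀/γ: γ = 527/364 = 1.4478.
K/(mc²) = γ − 1 = 1.4478 − 1 = 0.4478.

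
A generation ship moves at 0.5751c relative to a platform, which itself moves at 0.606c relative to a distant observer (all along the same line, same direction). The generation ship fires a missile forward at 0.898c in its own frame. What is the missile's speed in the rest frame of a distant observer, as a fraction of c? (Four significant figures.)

Apply u = (u'+v)/(1+u'v) twice. Missile in the platform frame: (0.898+0.5751)/(1+0.898·0.5751) = 1.4731/1.5164398 = 0.97142c.
That velocity, transformed to the rest frame of a distant observer: (0.97142+0.606)/(1+0.97142·0.606) = 1.57742/1.58868052 = 0.99291c.

0.9929c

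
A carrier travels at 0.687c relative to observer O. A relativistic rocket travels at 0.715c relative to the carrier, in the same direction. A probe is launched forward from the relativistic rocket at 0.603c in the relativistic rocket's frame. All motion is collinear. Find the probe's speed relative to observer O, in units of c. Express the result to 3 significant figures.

Compose velocities in two stages. Stage 1 (into S'): u₁ = (0.603+0.715)/(1+0.603×0.715) = 0.92094.
Stage 2 (into S): u = (0.92094+0.687)/(1+0.92094×0.687) = 0.98484, so the speed is 0.985c.

0.985c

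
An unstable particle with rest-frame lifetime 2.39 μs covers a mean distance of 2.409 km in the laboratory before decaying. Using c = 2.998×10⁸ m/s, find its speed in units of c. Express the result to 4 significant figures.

Lab distance = (lab lifetime)·v = γτ·βc, so βγ = d/(cτ) = 2409/(2.998×10⁸ × 2.390×10^-6) = 3.3621.
With βγ = 3.3621: γ² = 1 + (βγ)² = 12.3037, and β = (βγ)/γ = 3.3621/3.50766 = 0.9585.

0.9585c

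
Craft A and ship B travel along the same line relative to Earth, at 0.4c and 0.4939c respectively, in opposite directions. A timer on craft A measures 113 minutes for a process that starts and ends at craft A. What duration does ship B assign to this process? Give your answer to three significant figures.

170 minutes

Speed of craft A in ship B's frame: u = (v_A + v_B)/(1 + v_A v_B/c²) = (0.4 + 0.4939)/(1 + 0.4×0.4939) = 0.8939/1.19756 = 0.74643; |u| = 0.74643c.
At |u| = 0.74643c, γ = (1 − 0.557158)^(−1/2) = 1.5027.
The clock on craft A records proper time, so ship B measures Δt = γΔτ = 1.5027 × 113 = 170 minutes.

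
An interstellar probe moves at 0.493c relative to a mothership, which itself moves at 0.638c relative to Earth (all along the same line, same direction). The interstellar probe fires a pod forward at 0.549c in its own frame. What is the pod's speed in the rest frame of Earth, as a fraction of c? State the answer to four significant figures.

0.9572c

First combine the pod and interstellar probe (S''→S'): u₁ = (0.549 + 0.493)/(1 + 0.549×0.493) = 1.042/1.270657 = 0.82005.
Then combine with the mothership (S'→S): u = (0.82005 + 0.638)/(1 + 0.82005×0.638) = 1.45805/1.5231919 = 0.95723.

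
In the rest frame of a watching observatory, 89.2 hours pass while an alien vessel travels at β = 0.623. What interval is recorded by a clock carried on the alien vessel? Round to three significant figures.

Lorentz factor: γ = (1 − 0.388129)^(−1/2) = 1.2784.
The moving clock records proper time: Δτ = Δt/γ = 89.2/1.2784 = 69.8 hours.

69.8 hours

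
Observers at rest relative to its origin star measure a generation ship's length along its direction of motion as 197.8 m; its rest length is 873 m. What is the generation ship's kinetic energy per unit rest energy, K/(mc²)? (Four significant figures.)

3.414

From L = L₀/γ: γ = 873/197.8 = 4.41355.
Since K = (γ−1)mc², K/(mc²) = 4.41355 − 1 = 3.414.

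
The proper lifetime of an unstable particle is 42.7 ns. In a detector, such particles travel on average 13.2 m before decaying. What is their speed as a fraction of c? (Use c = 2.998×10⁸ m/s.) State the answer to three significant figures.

Lab distance = (lab lifetime)·v = γτ·βc, so βγ = d/(cτ) = 13.20/(2.998×10⁸ × 4.270×10^-8) = 1.0311.
With βγ = 1.0311: γ² = 1 + (βγ)² = 2.06317, and β = (βγ)/γ = 1.0311/1.43637 = 0.718.

0.718c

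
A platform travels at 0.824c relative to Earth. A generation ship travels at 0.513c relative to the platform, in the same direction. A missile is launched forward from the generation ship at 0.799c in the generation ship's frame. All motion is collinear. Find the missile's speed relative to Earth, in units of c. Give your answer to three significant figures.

0.993c

First combine the missile and generation ship (S''→S'): u₁ = (0.799 + 0.513)/(1 + 0.799×0.513) = 1.312/1.409887 = 0.93057.
Then combine with the platform (S'→S): u = (0.93057 + 0.824)/(1 + 0.93057×0.824) = 1.75457/1.76678968 = 0.99308.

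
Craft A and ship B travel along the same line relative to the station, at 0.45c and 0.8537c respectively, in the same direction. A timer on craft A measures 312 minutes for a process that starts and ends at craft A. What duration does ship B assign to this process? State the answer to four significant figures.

Speed of craft A in ship B's frame: u = (v_A − v_B)/(1 − v_A v_B/c²) = (0.45 − 0.8537)/(1 − 0.45×0.8537) = −0.4037/0.615835 = −0.65553; |u| = 0.65553c.
γ for this relative speed: γ = 1/√(1 − 0.42972) = 1.3242.
The clock on craft A records proper time, so ship B measures Δt = γΔτ = 1.3242 × 312 = 413.2 minutes.

413.2 minutes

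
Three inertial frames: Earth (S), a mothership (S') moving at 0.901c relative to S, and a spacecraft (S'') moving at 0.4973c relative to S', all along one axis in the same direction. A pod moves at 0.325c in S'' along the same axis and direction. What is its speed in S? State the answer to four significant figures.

0.9823c

Compose velocities in two stages. Stage 1 (into S'): u₁ = (0.325+0.4973)/(1+0.325×0.4973) = 0.70789.
Stage 2 (into S): u = (0.70789+0.901)/(1+0.70789×0.901) = 0.98234, so the speed is 0.9823c.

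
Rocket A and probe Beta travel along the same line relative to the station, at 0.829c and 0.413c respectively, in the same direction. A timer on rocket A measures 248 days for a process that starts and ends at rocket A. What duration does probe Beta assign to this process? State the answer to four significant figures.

320.2 days

Transform rocket A's velocity into probe Beta's frame: (0.829 − 0.413)/(1 − 0.829·0.413) = 0.416/0.657623, so the relative speed is 0.63258c.
At |u| = 0.63258c, γ = (1 − 0.400157)^(−1/2) = 1.2912.
Rocket A's interval is proper; time dilation gives Δt_B = γΔτ = 1.2912 × 248 days = 320.2 days.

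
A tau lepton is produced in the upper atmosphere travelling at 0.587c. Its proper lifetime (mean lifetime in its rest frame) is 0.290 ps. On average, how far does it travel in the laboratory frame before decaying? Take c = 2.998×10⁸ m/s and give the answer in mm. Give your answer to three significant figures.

β² = 0.344569, so γ = 1/√0.655431 = 1.2352.
Lab-frame lifetime: Δt = γτ = 1.2352 × 0.290 ps = 0.35821 ps.
Distance: d = vΔt = 0.587 × 2.998×10⁸ m/s × 3.5821×10^-13 s = 6.30×10^-5 m = 0.0630 mm.

0.0630 mm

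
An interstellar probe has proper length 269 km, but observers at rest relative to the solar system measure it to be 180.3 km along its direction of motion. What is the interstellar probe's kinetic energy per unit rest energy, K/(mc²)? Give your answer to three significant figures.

From L = L₀/γ: γ = 269/180.3 = 1.49196.
K/(mc²) = γ − 1 = 1.49196 − 1 = 0.492.

0.492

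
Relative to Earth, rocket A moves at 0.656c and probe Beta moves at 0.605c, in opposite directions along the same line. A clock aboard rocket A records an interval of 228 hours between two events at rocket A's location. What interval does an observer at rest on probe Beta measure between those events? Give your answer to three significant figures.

530 hours

Speed of rocket A in probe Beta's frame: u = (v_A + v_B)/(1 + v_A v_B/c²) = (0.656 + 0.605)/(1 + 0.656×0.605) = 1.261/1.39688 = 0.90273; |u| = 0.90273c.
At |u| = 0.90273c, γ = (1 − 0.814921)^(−1/2) = 2.3245.
Rocket A's interval is proper; time dilation gives Δt_B = γΔτ = 2.3245 × 228 hours = 530 hours.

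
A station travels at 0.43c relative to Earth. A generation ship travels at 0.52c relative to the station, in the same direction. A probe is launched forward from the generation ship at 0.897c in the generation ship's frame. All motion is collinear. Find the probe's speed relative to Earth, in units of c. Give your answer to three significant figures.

First combine the probe and generation ship (S''→S'): u₁ = (0.897 + 0.52)/(1 + 0.897×0.52) = 1.417/1.46644 = 0.96629.
Then combine with the station (S'→S): u = (0.96629 + 0.43)/(1 + 0.96629×0.43) = 1.39629/1.4155047 = 0.98643.

0.986c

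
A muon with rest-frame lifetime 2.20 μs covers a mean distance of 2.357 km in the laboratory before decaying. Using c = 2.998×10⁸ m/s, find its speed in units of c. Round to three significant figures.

Lab distance = (lab lifetime)·v = γτ·βc, so βγ = d/(cτ) = 2357/(2.998×10⁸ × 2.200×10^-6) = 3.5736.
With βγ = 3.5736: γ² = 1 + (βγ)² = 13.7706, and β = (βγ)/γ = 3.5736/3.71088 = 0.963.

0.963c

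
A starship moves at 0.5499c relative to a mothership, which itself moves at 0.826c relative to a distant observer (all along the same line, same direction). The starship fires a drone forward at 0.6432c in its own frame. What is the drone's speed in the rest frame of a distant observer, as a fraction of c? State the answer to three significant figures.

0.988c

Compose velocities in two stages. Stage 1 (into S'): u₁ = (0.6432+0.5499)/(1+0.6432×0.5499) = 0.88137.
Stage 2 (into S): u = (0.88137+0.826)/(1+0.88137×0.826) = 0.98805, so the speed is 0.988c.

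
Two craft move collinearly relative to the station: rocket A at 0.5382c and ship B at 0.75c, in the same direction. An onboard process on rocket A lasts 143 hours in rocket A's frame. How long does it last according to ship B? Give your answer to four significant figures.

153.0 hours

Speed of rocket A in ship B's frame: u = (v_A − v_B)/(1 − v_A v_B/c²) = (0.5382 − 0.75)/(1 − 0.5382×0.75) = −0.2118/0.59635 = −0.35516; |u| = 0.35516c.
At |u| = 0.35516c, γ = (1 − 0.126139)^(−1/2) = 1.0697.
Rocket A's interval is proper; time dilation gives Δt_B = γΔτ = 1.0697 × 143 hours = 153.0 hours.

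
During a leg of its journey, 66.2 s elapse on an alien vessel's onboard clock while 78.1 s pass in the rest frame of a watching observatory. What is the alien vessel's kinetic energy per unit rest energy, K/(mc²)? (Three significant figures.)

0.180

The time-dilation ratio gives γ = 78.1/66.2 = 1.17976.
Since K = (γ−1)mc², K/(mc²) = 1.17976 − 1 = 0.180.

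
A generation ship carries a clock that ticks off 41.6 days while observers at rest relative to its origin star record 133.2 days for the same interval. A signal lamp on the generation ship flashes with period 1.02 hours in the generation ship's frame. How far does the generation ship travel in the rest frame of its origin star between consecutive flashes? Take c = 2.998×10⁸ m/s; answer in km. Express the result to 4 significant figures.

The time-dilation ratio gives γ = 133.2/41.6 = 3.20192.
β = √(1 − 1/γ²) = 0.94998. Lab-frame period = γτ = 3.20192×1.02 hours = 3.266 hours. Distance = βc × γτ = 0.94998 × 2.998×10⁸ m/s × 11757.6 s = 3.3486×10^12 m = 3.349×10^9 km.

3.349×10^9 km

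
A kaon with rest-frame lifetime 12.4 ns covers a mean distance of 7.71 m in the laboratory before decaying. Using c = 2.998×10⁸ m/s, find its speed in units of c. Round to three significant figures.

0.901c

Let x = d/(cτ) = 7.710 m / (2.998×10⁸ m/s × 1.240×10^-8 s) = 2.074. Since d = βγcτ, x = βγ = β/√(1−β²).
Solving: β² = x²/(1+x²) = 4.30148/5.30148 = 0.811373, so β = 0.901.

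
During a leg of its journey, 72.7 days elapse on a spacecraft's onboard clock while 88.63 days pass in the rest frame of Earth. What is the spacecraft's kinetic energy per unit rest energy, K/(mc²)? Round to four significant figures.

0.2191

γ = Δt/Δτ = 88.63/72.7 = 1.21912.
K/(mc²) = γ − 1 = 1.21912 − 1 = 0.2191.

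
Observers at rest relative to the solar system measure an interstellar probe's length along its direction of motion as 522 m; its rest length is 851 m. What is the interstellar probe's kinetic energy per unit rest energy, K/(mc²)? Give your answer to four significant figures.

From L = L₀/γ: γ = 851/522 = 1.63027.
Since K = (γ−1)mc², K/(mc²) = 1.63027 − 1 = 0.6303.

0.6303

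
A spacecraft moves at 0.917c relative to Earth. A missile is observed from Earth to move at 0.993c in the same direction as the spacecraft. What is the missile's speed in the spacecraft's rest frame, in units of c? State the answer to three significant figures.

Transform to the spacecraft's frame: u' = (u − v)/(1 − uv/c²).
u' = (0.993 − 0.917)/(1 − 0.993×0.917) = 0.076/0.089419 = 0.84993.
Speed in the spacecraft's frame: 0.850c (in the same direction).

0.850c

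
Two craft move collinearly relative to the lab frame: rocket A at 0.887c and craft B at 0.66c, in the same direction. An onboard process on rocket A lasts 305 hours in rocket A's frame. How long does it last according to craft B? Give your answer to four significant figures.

364.5 hours

Transform rocket A's velocity into craft B's frame: (0.887 − 0.66)/(1 − 0.887·0.66) = 0.227/0.41458, so the relative speed is 0.54754c.
At |u| = 0.54754c, γ = (1 − 0.2998)^(−1/2) = 1.1951.
The clock on rocket A records proper time, so craft B measures Δt = γΔτ = 1.1951 × 305 = 364.5 hours.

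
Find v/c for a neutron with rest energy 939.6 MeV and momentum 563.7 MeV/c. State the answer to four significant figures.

0.5145

βγ = pc/(mc²) = 563.7/939.6 = 0.59994.
Since γ² = 1 + (βγ)² = 1.359928, γ = √1.359928 = 1.16616, and β = (βγ)/γ = 0.59994/1.16616 = 0.5145.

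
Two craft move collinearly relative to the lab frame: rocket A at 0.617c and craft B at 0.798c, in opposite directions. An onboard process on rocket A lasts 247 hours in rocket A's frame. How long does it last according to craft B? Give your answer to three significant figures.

777 hours

The velocity of rocket A relative to craft B is (0.617 + 0.798)c / (1 + 0.617×0.798) = 0.94816c; relative speed 0.94816c.
γ for this relative speed: γ = 1/√(1 − 0.899007) = 3.1467.
The clock on rocket A records proper time, so craft B measures Δt = γΔτ = 3.1467 × 247 = 777 hours.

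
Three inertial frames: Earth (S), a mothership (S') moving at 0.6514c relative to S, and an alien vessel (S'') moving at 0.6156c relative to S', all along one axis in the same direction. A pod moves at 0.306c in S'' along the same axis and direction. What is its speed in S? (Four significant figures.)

Compose velocities in two stages. Stage 1 (into S'): u₁ = (0.306+0.6156)/(1+0.306×0.6156) = 0.77551.
Stage 2 (into S): u = (0.77551+0.6514)/(1+0.77551×0.6514) = 0.94801, so the speed is 0.9480c.

0.9480c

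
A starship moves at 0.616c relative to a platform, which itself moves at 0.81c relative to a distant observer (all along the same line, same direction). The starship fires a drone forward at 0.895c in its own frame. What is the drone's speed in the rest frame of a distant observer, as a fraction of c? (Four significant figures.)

0.9972c

Compose velocities in two stages. Stage 1 (into S'): u₁ = (0.895+0.616)/(1+0.895×0.616) = 0.97401.
Stage 2 (into S): u = (0.97401+0.81)/(1+0.97401×0.81) = 0.99724, so the speed is 0.9972c.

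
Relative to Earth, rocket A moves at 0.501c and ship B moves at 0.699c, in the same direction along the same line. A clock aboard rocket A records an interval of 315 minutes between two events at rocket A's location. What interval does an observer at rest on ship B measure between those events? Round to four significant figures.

330.7 minutes

Transform rocket A's velocity into ship B's frame: (0.501 − 0.699)/(1 − 0.501·0.699) = −0.198/0.649801, so the relative speed is 0.30471c.
At |u| = 0.30471c, γ = (1 − 0.0928482)^(−1/2) = 1.0499.
Rocket A's interval is proper; time dilation gives Δt_B = γΔτ = 1.0499 × 315 minutes = 330.7 minutes.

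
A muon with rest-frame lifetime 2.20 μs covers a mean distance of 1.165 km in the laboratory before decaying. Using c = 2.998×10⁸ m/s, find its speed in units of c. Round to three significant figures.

Lab distance = (lab lifetime)·v = γτ·βc, so βγ = d/(cτ) = 1165/(2.998×10⁸ × 2.200×10^-6) = 1.7663.
With βγ = 1.7663: γ² = 1 + (βγ)² = 4.11982, and β = (βγ)/γ = 1.7663/2.02973 = 0.870.

0.870c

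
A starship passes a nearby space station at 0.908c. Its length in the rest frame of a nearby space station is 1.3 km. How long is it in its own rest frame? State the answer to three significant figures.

3.10 km

β² = 0.824464, so γ = 1/√0.175536 = 2.3868.
Proper length: L₀ = γ·L = 2.3868 × 1.3 = 3.10 km.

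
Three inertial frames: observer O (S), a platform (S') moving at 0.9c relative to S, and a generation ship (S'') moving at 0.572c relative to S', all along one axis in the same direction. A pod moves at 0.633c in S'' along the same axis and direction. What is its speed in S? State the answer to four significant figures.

0.9936c

Compose velocities in two stages. Stage 1 (into S'): u₁ = (0.633+0.572)/(1+0.633×0.572) = 0.88468.
Stage 2 (into S): u = (0.88468+0.9)/(1+0.88468×0.9) = 0.99358, so the speed is 0.9936c.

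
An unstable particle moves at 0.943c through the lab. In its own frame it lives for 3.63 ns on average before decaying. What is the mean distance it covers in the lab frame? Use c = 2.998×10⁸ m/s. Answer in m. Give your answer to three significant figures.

3.08 m

With β = 0.943, γ = 1/√(1 − 0.943²) = 1/√0.110751 = 3.0049.
Lab-frame lifetime: Δt = γτ = 3.0049 × 3.63 ns = 10.908 ns.
Distance: d = vΔt = 0.943 × 2.998×10⁸ m/s × 1.0908×10^-8 s = 3.08 m.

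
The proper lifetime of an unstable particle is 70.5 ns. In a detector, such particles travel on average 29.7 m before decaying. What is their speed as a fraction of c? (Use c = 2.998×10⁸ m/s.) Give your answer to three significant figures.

d = βγcτ ⇒ βγ = d/(cτ) = 29.70 m / (21.1359 m) = 1.4052.
β = (βγ)/√(1+(βγ)²) = 1.4052/√2.97459 = 0.815.

0.815c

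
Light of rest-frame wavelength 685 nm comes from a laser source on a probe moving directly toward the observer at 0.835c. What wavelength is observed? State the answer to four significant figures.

Relativistic Doppler for wavelength: λ_obs = λ_src · √((1−β)/(1+β)).
With β = 0.835: factor = √(0.165/1.835) = 0.29986.
λ_obs = 685 × 0.29986 = 205.4 nm.

205.4 nm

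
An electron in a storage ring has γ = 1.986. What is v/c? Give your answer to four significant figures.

0.8640

β = √(1 − 1/γ²) = √(1 − 1/3.944196) = √0.746463 = 0.8640.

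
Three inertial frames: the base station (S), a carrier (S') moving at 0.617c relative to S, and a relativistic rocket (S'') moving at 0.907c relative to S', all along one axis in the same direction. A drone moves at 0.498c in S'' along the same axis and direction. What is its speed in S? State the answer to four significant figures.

0.9923c

Compose velocities in two stages. Stage 1 (into S'): u₁ = (0.498+0.907)/(1+0.498×0.907) = 0.96784.
Stage 2 (into S): u = (0.96784+0.617)/(1+0.96784×0.617) = 0.99229, so the speed is 0.9923c.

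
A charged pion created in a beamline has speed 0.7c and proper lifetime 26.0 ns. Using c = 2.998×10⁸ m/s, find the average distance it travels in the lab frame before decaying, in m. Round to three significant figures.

γ = 1/√(1 − β²) = 1/√(1 − 0.49) = 1/√0.51 = 1/0.714143 = 1.4003.
Lab-frame lifetime: Δt = γτ = 1.4003 × 26.0 ns = 36.408 ns.
Distance: d = vΔt = 0.7 × 2.998×10⁸ m/s × 3.6408×10^-8 s = 7.64 m.

7.64 m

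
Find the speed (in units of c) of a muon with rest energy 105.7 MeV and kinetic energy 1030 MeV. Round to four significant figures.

γ = 1 + K/(mc²) = 1 + 1030/105.7 = 10.745.
β = √(1 − 1/γ²) = √(1 − 0.00866138) = √0.99133862 = 0.9957.

0.9957c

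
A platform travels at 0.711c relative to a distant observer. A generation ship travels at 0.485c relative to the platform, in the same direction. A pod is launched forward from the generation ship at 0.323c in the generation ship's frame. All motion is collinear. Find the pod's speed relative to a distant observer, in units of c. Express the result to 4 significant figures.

Compose velocities in two stages. Stage 1 (into S'): u₁ = (0.323+0.485)/(1+0.323×0.485) = 0.69857.
Stage 2 (into S): u = (0.69857+0.711)/(1+0.69857×0.711) = 0.9418, so the speed is 0.9418c.

0.9418c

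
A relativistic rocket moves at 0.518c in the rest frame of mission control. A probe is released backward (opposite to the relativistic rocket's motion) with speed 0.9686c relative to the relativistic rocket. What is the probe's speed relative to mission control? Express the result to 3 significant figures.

In units of c, u = (u' + v)/(1 + u'v) with u' = −0.9686 and v = 0.518.
Numerator: −0.9686 + 0.518 = −0.4506. Denominator: 1 + (−0.9686)(0.518) = 0.4982652.
u = −0.4506/0.4982652 = −0.90434, so the speed is 0.904c.

0.904c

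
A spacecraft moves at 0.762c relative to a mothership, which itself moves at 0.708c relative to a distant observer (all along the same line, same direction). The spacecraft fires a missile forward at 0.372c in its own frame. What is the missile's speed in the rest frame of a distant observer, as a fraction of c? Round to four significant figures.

0.9791c

Apply u = (u'+v)/(1+u'v) twice. Missile in the mothership frame: (0.372+0.762)/(1+0.372·0.762) = 1.134/1.283464 = 0.88355c.
That velocity, transformed to the rest frame of a distant observer: (0.88355+0.708)/(1+0.88355·0.708) = 1.59155/1.6255534 = 0.97908c.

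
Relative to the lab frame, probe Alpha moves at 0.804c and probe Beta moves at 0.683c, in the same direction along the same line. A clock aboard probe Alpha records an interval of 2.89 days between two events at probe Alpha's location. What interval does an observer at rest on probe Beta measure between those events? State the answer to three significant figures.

Speed of probe Alpha in probe Beta's frame: u = (v_A − v_B)/(1 − v_A v_B/c²) = (0.804 − 0.683)/(1 − 0.804×0.683) = 0.121/0.450868 = 0.26837; |u| = 0.26837c.
At |u| = 0.26837c, γ = (1 − 0.0720225)^(−1/2) = 1.0381.
The clock on probe Alpha records proper time, so probe Beta measures Δt = γΔτ = 1.0381 × 2.89 = 3.00 days.

3.00 days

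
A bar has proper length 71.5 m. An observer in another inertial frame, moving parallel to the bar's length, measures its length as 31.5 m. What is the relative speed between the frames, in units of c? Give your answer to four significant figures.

0.8977c

Length contraction gives γ = L₀/L = 71.5/31.5 = 2.2698.
β = √(1 − 1/γ²) = √0.8059 = 0.8977.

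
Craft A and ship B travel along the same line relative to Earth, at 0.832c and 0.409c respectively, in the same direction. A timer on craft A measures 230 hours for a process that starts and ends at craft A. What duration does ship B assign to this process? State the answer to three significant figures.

300 hours

The velocity of craft A relative to ship B is (0.832 − 0.409)c / (1 − 0.832×0.409) = 0.64119c; relative speed 0.64119c.
At |u| = 0.64119c, γ = (1 − 0.411125)^(−1/2) = 1.3031.
The clock on craft A records proper time, so ship B measures Δt = γΔτ = 1.3031 × 230 = 300 hours.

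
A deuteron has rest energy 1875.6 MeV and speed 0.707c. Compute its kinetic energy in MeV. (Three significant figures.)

776 MeV

With β = 0.707, γ = 1/√(1 − 0.707²) = 1/√0.500151 = 1.414.
Kinetic energy: K = (γ − 1)mc² = (1.414 − 1) × 1875.6 MeV = 0.414 × 1875.6 = 776 MeV.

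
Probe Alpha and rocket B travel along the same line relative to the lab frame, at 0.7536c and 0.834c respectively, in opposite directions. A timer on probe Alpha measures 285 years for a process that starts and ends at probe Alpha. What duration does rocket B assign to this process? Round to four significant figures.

1280 years

The velocity of probe Alpha relative to rocket B is (0.7536 + 0.834)c / (1 + 0.7536×0.834) = 0.97488c; relative speed 0.97488c.
γ for this relative speed: γ = 1/√(1 − 0.950391) = 4.4897.
The clock on probe Alpha records proper time, so rocket B measures Δt = γΔτ = 4.4897 × 285 = 1280 years.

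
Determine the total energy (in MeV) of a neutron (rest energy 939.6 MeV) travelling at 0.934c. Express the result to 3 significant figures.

2630 MeV

With β = 0.934, γ = 1/√(1 − 0.934²) = 1/√0.127644 = 2.799.
Total energy: E = γmc² = 2.799 × 939.6 MeV = 2630 MeV.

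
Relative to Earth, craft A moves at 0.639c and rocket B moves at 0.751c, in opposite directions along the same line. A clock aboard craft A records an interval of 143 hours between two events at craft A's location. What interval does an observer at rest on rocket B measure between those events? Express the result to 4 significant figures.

416.7 hours

Speed of craft A in rocket B's frame: u = (v_A + v_B)/(1 + v_A v_B/c²) = (0.639 + 0.751)/(1 + 0.639×0.751) = 1.39/1.479889 = 0.93926; |u| = 0.93926c.
At |u| = 0.93926c, γ = (1 − 0.882209)^(−1/2) = 2.9137.
The clock on craft A records proper time, so rocket B measures Δt = γΔτ = 2.9137 × 143 = 416.7 hours.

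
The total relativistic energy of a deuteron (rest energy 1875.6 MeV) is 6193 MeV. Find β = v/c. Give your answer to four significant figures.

0.9530

γ = E/(mc²) = 6193/1875.6 = 3.3019.
β = √(1 − 1/γ²) = √(1 − 0.0917217) = √0.9082783 = 0.9530.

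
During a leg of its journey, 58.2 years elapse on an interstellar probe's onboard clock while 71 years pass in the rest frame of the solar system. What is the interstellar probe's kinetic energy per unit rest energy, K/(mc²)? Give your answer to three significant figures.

From Δt = γΔτ: γ = 71/58.2 = 1.21993.
K/(mc²) = γ − 1 = 1.21993 − 1 = 0.220.

0.220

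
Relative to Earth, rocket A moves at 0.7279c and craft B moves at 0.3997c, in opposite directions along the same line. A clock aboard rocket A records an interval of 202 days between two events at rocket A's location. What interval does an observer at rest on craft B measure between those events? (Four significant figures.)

The velocity of rocket A relative to craft B is (0.7279 + 0.3997)c / (1 + 0.7279×0.3997) = 0.87347c; relative speed 0.87347c.
At |u| = 0.87347c, γ = (1 − 0.76295)^(−1/2) = 2.0539.
The clock on rocket A records proper time, so craft B measures Δt = γΔτ = 2.0539 × 202 = 414.9 days.

414.9 days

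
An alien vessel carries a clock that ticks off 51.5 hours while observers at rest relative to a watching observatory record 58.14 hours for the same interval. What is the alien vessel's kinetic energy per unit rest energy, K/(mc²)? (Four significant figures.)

γ = Δt/Δτ = 58.14/51.5 = 1.12893.
Since K = (γ−1)mc², K/(mc²) = 1.12893 − 1 = 0.1289.

0.1289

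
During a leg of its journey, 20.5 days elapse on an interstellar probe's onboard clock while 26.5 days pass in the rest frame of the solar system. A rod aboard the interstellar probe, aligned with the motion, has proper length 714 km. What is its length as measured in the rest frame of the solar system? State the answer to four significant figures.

γ = Δt/Δτ = 26.5/20.5 = 1.29268.
The rod contracts by the same γ: 714 km / 1.29268 = 552.3 km.

552.3 km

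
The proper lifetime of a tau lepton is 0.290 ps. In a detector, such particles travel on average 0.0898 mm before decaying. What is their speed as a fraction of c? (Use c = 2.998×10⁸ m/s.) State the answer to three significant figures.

0.718c

Let x = d/(cτ) = 8.980×10^-5 m / (2.998×10⁸ m/s × 2.900×10^-13 s) = 1.0329. Since d = βγcτ, x = βγ = β/√(1−β²).
Solving: β² = x²/(1+x²) = 1.06688/2.06688 = 0.516179, so β = 0.718.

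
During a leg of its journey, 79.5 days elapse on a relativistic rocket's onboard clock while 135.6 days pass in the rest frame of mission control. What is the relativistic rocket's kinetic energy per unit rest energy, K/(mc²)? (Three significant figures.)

0.706

The time-dilation ratio gives γ = 135.6/79.5 = 1.70566.
K/(mc²) = γ − 1 = 1.70566 − 1 = 0.706.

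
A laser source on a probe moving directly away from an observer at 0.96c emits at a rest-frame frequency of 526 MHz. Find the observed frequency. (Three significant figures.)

Relativistic Doppler (source moving away): f_obs = f_src · √((1−β)/(1+β)).
With β = 0.96: factor = √(0.04/1.96) = 0.14286.
f_obs = 526 × 0.14286 = 75.1 MHz.

75.1 MHz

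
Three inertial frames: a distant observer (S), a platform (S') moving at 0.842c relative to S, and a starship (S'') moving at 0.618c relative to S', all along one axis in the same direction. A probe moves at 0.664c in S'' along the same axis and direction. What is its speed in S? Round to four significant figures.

0.9919c

Compose velocities in two stages. Stage 1 (into S'): u₁ = (0.664+0.618)/(1+0.664×0.618) = 0.90899.
Stage 2 (into S): u = (0.90899+0.842)/(1+0.90899×0.842) = 0.99185, so the speed is 0.9919c.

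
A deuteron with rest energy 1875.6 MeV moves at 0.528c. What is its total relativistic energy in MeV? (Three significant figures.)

2210 MeV

β² = 0.278784, so γ = 1/√0.721216 = 1.1775.
Total energy: E = γmc² = 1.1775 × 1875.6 MeV = 2210 MeV.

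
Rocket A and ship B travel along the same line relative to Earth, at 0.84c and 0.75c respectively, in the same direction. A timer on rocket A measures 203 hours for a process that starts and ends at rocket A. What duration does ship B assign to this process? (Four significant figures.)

The velocity of rocket A relative to ship B is (0.84 − 0.75)c / (1 − 0.84×0.75) = 0.24324c; relative speed 0.24324c.
γ for this relative speed: γ = 1/√(1 − 0.0591657) = 1.031.
Rocket A's interval is proper; time dilation gives Δt_B = γΔτ = 1.031 × 203 hours = 209.3 hours.

209.3 hours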